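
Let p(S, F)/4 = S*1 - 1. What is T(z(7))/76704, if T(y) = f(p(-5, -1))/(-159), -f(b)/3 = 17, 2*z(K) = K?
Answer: 1/239136 ≈ 4.1817e-6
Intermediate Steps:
z(K) = K/2
p(S, F) = -4 + 4*S (p(S, F) = 4*(S*1 - 1) = 4*(S - 1) = 4*(-1 + S) = -4 + 4*S)
f(b) = -51 (f(b) = -3*17 = -51)
T(y) = 17/53 (T(y) = -51/(-159) = -51*(-1/159) = 17/53)
T(z(7))/76704 = (17/53)/76704 = (17/53)*(1/76704) = 1/239136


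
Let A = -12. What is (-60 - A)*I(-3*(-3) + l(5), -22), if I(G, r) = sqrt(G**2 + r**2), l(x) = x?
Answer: -96*sqrt(170) ≈ -1251.7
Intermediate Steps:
(-60 - A)*I(-3*(-3) + l(5), -22) = (-60 - 1*(-12))*sqrt((-3*(-3) + 5)**2 + (-22)**2) = (-60 + 12)*sqrt((9 + 5)**2 + 484) = -48*sqrt(14**2 + 484) = -48*sqrt(196 + 484) = -96*sqrt(170)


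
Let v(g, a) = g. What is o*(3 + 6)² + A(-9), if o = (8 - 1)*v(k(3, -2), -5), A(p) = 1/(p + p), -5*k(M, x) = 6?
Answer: -61241/90 ≈ -680.46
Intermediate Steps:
k(M, x) = -6/5 (k(M, x) = -⅕*6 = -6/5)
A(p) = 1/(2*p)
o = -42/5 (o = (8 - 1)*(-6/5) = 7*(-6/5) = -42/5 ≈ -8.4000)
o*(3 + 6)² + A(-9) = -42*(3 + 6)²/5 + (½)/(-9) = -42/5*9² + (½)*(-⅑) = -42/5*81 - 1/18 = -3402/5 - 1/18 = -61241/90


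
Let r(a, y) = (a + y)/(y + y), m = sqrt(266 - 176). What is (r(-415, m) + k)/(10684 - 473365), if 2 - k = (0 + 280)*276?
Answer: 154555/925362 + 83*sqrt(10)/5552172 ≈ 0.16707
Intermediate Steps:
m = 3*sqrt(10) (m = sqrt(90) = 3*sqrt(10) ≈ 9.4868)
r(a, y) = (a + y)/(2*y) (r(a, y) = (a + y)/((2*y)) = (a + y)*(1/(2*y)) = (a + y)/(2*y))
k = -77278 (k = 2 - (0 + 280)*276 = 2 - 280*276 = 2 - 1*77280 = 2 - 77280 = -77278)
(r(-415, m) + k)/(10684 - 473365) = ((-415 + 3*sqrt(10))/(2*((3*sqrt(10)))) - 77278)/(10684 - 473365) = ((sqrt(10)/30)*(-415 + 3*sqrt(10))/2 - 77278)/(-462681) = (sqrt(10)*(-415 + 3*sqrt(10))/60 - 77278)*(-1/462681) = (-77278 + sqrt(10)*(-415 + 3*sqrt(10))/60)*(-1/462681) = 77278/462681 - sqrt(10)*(-415 + 3*sqrt(10))/27760860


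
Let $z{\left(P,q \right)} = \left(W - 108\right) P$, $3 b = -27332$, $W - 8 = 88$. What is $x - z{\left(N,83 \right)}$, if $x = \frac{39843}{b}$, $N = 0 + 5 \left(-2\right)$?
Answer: $- \frac{3399369}{27332} \approx -124.37$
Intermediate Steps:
$W = 96$ ($W = 8 + 88 = 96$)
$b = - \frac{27332}{3}$ ($b = \frac{1}{3} \left(-27332\right) = - \frac{27332}{3} \approx -9110.7$)
$N = -10$ ($N = 0 - 10 = -10$)
$z{\left(P,q \right)} = - 12 P$ ($z{\left(P,q \right)} = \left(96 - 108\right) P = - 12 P$)
$x = - \frac{119529}{27332}$ ($x = \frac{39843}{- \frac{27332}{3}} = 39843 \left(- \frac{3}{27332}\right) = - \frac{119529}{27332} \approx -4.3732$)
$x - z{\left(N,83 \right)} = - \frac{119529}{27332} - \left(-12\right) \left(-10\right) = - \frac{119529}{27332} - 120 = - \frac{3399369}{27332}$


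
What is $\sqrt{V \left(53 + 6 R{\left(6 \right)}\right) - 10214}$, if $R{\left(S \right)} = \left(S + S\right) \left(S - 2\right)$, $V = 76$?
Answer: $\sqrt{15702} \approx 125.31$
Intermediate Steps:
$R{\left(S \right)} = 2 S \left(-2 + S\right)$
$\sqrt{V \left(53 + 6 R{\left(6 \right)}\right) - 10214} = \sqrt{76 \left(53 + 6 \cdot 2 \cdot 6 \left(-2 + 6\right)\right) - 10214} = \sqrt{76 \left(53 + 6 \cdot 2 \cdot 6 \cdot 4\right) - 10214} = \sqrt{76 \left(53 + 6 \cdot 48\right) - 10214} = \sqrt{76 \left(53 + 288\right) - 10214} = \sqrt{76 \cdot 341 - 10214} = \sqrt{25916 - 10214} = \sqrt{15702}$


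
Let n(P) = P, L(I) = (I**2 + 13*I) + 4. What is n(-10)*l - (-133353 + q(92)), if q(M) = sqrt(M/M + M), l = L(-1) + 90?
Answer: 132533 - sqrt(93) ≈ 1.3252e+5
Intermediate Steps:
L(I) = 4 + I**2 + 13*I
l = 82 (l = (4 + (-1)**2 + 13*(-1)) + 90 = (4 + 1 - 13) + 90 = -8 + 90 = 82)
q(M) = sqrt(1 + M)
n(-10)*l - (-133353 + q(92)) = -10*82 - (-133353 + sqrt(1 + 92)) = -820 - (-133353 + sqrt(93)) = -820 + (133353 - sqrt(93)) = 132533 - sqrt(93)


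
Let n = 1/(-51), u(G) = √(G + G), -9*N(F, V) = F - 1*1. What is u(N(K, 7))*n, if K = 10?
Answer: -I*√2/51 ≈ -0.02773*I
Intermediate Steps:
N(F, V) = ⅑ - F/9 (N(F, V) = -(F - 1*1)/9 = -(F - 1)/9 = -(-1 + F)/9 = ⅑ - F/9)
u(G) = √2*√G (u(G) = √(2*G) = √2*√G)
n = -1/51 ≈ -0.019608
u(N(K, 7))*n = (√2*√(⅑ - ⅑*10))*(-1/51) = (√2*√(⅑ - 10/9))*(-1/51) = (√2*√(-1))*(-1/51) = (√2*I)*(-1/51) = (I*√2)*(-1/51) = -I*√2/51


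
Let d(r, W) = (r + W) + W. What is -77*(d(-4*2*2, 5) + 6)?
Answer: 0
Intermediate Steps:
d(r, W) = r + 2*W (d(r, W) = (W + r) + W = r + 2*W)
-77*(d(-4*2*2, 5) + 6) = -77*((-4*2*2 + 2*5) + 6) = -77*((-8*2 + 10) + 6) = -77*((-16 + 10) + 6) = -77*(-6 + 6) = -77*0 = 0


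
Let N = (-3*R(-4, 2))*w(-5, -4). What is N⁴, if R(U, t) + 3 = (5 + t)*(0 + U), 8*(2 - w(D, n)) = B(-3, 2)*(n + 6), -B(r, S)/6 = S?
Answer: 46753250625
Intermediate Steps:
B(r, S) = -6*S
w(D, n) = 11 + 3*n/2 (w(D, n) = 2 - (-6*2)*(n + 6)/8 = 2 - (-3)*(6 + n)/2 = 2 - (-72 - 12*n)/8 = 2 + (9 + 3*n/2) = 11 + 3*n/2)
R(U, t) = -3 + U*(5 + t) (R(U, t) = -3 + (5 + t)*(0 + U) = -3 + (5 + t)*U = -3 + U*(5 + t))
N = 465 (N = (-3*(-3 + 5*(-4) - 4*2))*(11 + (3/2)*(-4)) = (-3*(-3 - 20 - 8))*(11 - 6) = -3*(-31)*5 = 93*5 = 465)
N⁴ = 465⁴ = 46753250625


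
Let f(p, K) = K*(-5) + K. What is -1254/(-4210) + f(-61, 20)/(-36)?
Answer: 47743/18945 ≈ 2.5201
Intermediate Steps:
f(p, K) = -4*K (f(p, K) = -5*K + K = -4*K)
-1254/(-4210) + f(-61, 20)/(-36) = -1254/(-4210) - 4*20/(-36) = -1254*(-1/4210) - 80*(-1/36) = 627/2105 + 20/9 = 47743/18945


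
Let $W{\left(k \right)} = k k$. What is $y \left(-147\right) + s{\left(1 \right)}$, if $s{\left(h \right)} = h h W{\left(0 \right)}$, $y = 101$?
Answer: $-14847$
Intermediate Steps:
$W{\left(k \right)} = k^{2}$
$s{\left(h \right)} = 0$ ($s{\left(h \right)} = h h 0^{2} = h^{2} \cdot 0 = 0$)
$y \left(-147\right) + s{\left(1 \right)} = 101 \left(-147\right) + 0 = -14847 + 0 = -14847$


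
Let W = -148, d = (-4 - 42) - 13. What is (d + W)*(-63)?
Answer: 13041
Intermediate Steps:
d = -59 (d = -46 - 13 = -59)
(d + W)*(-63) = (-59 - 148)*(-63) = -207*(-63) = 13041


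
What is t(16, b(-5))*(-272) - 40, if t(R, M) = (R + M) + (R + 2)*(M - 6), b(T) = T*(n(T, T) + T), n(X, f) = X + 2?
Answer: -181736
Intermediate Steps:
n(X, f) = 2 + X
b(T) = T*(2 + 2*T) (b(T) = T*((2 + T) + T) = T*(2 + 2*T))
t(R, M) = M + R + (-6 + M)*(2 + R) (t(R, M) = (M + R) + (2 + R)*(-6 + M) = (M + R) + (-6 + M)*(2 + R) = M + R + (-6 + M)*(2 + R))
t(16, b(-5))*(-272) - 40 = (-12 - 5*16 + 3*(2*(-5)*(1 - 5)) + (2*(-5)*(1 - 5))*16)*(-272) - 40 = (-12 - 80 + 3*(2*(-5)*(-4)) + (2*(-5)*(-4))*16)*(-272) - 40 = (-12 - 80 + 3*40 + 40*16)*(-272) - 40 = (-12 - 80 + 120 + 640)*(-272) - 40 = 668*(-272) - 40 = -181696 - 40 = -181736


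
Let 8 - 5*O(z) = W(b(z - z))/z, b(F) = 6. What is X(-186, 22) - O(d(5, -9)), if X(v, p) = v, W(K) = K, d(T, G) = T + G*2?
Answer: -2440/13 ≈ -187.69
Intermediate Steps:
d(T, G) = T + 2*G
O(z) = 8/5 - 6/(5*z)
X(-186, 22) - O(d(5, -9)) = -186 - 2*(-3 + 4*(5 + 2*(-9)))/(5*(5 + 2*(-9))) = -186 - 2*(-3 + 4*(5 - 18))/(5*(5 - 18)) = -186 - 2*(-3 + 4*(-13))/(5*(-13)) = -186 - 2*(-1)*(-3 - 52)/(5*13) = -186 - 2*(-1)*(-55)/(5*13) = -186 - 1*22/13 = -186 - 22/13 = -2440/13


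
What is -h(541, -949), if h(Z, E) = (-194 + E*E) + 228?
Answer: -900635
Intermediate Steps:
h(Z, E) = 34 + E² (h(Z, E) = (-194 + E²) + 228 = 34 + E²)
-h(541, -949) = -(34 + (-949)²) = -(34 + 900601) = -1*900635 = -900635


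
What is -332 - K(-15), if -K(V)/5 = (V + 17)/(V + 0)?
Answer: -998/3 ≈ -332.67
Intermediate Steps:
K(V) = -5*(17 + V)/V (K(V) = -5*(V + 17)/(V + 0) = -5*(17 + V)/V)
-332 - K(-15) = -332 - (-5 - 85/(-15)) = -332 - (-5 - 85*(-1/15)) = -332 - (-5 + 17/3) = -332 - 1*⅔ = -332 - ⅔ = -998/3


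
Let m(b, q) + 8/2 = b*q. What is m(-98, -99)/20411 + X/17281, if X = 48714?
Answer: 1161892592/352722491 ≈ 3.2941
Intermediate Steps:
m(b, q) = -4 + b*q
m(-98, -99)/20411 + X/17281 = (-4 - 98*(-99))/20411 + 48714/17281 = (-4 + 9702)*(1/20411) + 48714*(1/17281) = 9698*(1/20411) + 48714/17281 = 9698/20411 + 48714/17281 = 1161892592/352722491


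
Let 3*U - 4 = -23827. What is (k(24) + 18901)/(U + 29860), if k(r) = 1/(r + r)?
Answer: 907249/1052112 ≈ 0.86231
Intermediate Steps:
U = -7941 (U = 4/3 + (1/3)*(-23827) = 4/3 - 23827/3 = -7941)
k(r) = 1/(2*r)
(k(24) + 18901)/(U + 29860) = ((1/2)/24 + 18901)/(-7941 + 29860) = ((1/2)*(1/24) + 18901)/21919 = (1/48 + 18901)*(1/21919) = (907249/48)*(1/21919) = 907249/1052112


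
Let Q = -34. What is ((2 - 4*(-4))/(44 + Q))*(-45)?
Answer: -81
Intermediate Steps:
((2 - 4*(-4))/(44 + Q))*(-45) = ((2 - 4*(-4))/(44 - 34))*(-45) = ((2 + 16)/10)*(-45) = ((1/10)*18)*(-45) = (9/5)*(-45) = -81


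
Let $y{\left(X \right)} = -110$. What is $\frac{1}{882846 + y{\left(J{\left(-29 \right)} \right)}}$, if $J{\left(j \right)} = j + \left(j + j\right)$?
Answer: $\frac{1}{882736} \approx 1.1328 \cdot 10^{-6}$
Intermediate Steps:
$J{\left(j \right)} = 3 j$ ($J{\left(j \right)} = j + 2 j = 3 j$)
$\frac{1}{882846 + y{\left(J{\left(-29 \right)} \right)}} = \frac{1}{882846 - 110} = \frac{1}{882736}$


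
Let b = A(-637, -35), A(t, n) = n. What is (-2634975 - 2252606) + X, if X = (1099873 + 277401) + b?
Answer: -3510342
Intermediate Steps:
b = -35
X = 1377239 (X = (1099873 + 277401) - 35 = 1377274 - 35 = 1377239)
(-2634975 - 2252606) + X = (-2634975 - 2252606) + 1377239 = -4887581 + 1377239 = -3510342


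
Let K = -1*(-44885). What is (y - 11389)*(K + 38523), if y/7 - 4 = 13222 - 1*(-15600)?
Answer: 15880299344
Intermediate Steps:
K = 44885
y = 201782 (y = 28 + 7*(13222 - 1*(-15600)) = 28 + 7*(13222 + 15600) = 28 + 7*28822 = 28 + 201754 = 201782)
(y - 11389)*(K + 38523) = (201782 - 11389)*(44885 + 38523) = 190393*83408 = 15880299344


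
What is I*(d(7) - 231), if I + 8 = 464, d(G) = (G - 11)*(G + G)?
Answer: -130872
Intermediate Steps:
d(G) = 2*G*(-11 + G) (d(G) = (-11 + G)*(2*G) = 2*G*(-11 + G))
I = 456 (I = -8 + 464 = 456)
I*(d(7) - 231) = 456*(2*7*(-11 + 7) - 231) = 456*(2*7*(-4) - 231) = 456*(-56 - 231) = 456*(-287) = -130872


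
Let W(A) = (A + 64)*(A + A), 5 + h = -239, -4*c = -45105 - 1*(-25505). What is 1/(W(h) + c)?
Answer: 1/92740 ≈ 1.0783e-5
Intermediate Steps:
c = 4900 (c = -(-45105 - 1*(-25505))/4 = -(-45105 + 25505)/4 = -1/4*(-19600) = 4900)
h = -244 (h = -5 - 239 = -244)
W(A) = 2*A*(64 + A) (W(A) = (64 + A)*(2*A) = 2*A*(64 + A))
1/(W(h) + c) = 1/(2*(-244)*(64 - 244) + 4900) = 1/(2*(-244)*(-180) + 4900) = 1/(87840 + 4900) = 1/92740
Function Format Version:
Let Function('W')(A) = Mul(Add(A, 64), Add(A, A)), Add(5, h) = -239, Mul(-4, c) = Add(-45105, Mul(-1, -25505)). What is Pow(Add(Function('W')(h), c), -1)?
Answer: Rational(1, 92740) ≈ 1.0783e-5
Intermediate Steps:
c = 4900 (c = Mul(Rational(-1, 4), Add(-45105, Mul(-1, -25505))) = Mul(Rational(-1, 4), Add(-45105, 25505)) = Mul(Rational(-1, 4), -19600) = 4900)
h = -244 (h = Add(-5, -239) = -244)
Function('W')(A) = Mul(2, A, Add(64, A)) (Function('W')(A) = Mul(Add(64, A), Mul(2, A)) = Mul(2, A, Add(64, A)))
Pow(Add(Function('W')(h), c), -1) = Pow(Add(Mul(2, -244, Add(64, -244)), 4900), -1) = Pow(Add(Mul(2, -244, -180), 4900), -1) = Pow(Add(87840, 4900), -1) = Pow(92740, -1) = Rational(1, 92740)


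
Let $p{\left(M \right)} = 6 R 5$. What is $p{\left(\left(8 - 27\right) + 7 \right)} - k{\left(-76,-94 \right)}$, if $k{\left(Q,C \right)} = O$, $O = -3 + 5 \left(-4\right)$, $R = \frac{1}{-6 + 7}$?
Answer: $53$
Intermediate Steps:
$R = 1$ ($R = 1^{-1} = 1$)
$O = -23$ ($O = -3 - 20 = -23$)
$k{\left(Q,C \right)} = -23$
$p{\left(M \right)} = 30$ ($p{\left(M \right)} = 6 \cdot 1 \cdot 5 = 6 \cdot 5 = 30$)
$p{\left(\left(8 - 27\right) + 7 \right)} - k{\left(-76,-94 \right)} = 30 - -23 = 30 + 23 = 53$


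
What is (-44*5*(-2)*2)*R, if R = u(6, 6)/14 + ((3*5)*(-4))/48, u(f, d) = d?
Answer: -5060/7 ≈ -722.86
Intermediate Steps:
R = -23/28 (R = 6/14 + ((3*5)*(-4))/48 = 6*(1/14) + (15*(-4))*(1/48) = 3/7 - 60*1/48 = 3/7 - 5/4 = -23/28 ≈ -0.82143)
(-44*5*(-2)*2)*R = -44*5*(-2)*2*(-23/28) = -(-440)*2*(-23/28) = -44*(-20)*(-23/28) = 880*(-23/28) = -5060/7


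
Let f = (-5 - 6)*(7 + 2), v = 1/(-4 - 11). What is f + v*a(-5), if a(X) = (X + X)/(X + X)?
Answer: -1486/15 ≈ -99.067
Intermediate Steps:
a(X) = 1 (a(X) = (2*X)/((2*X)) = (2*X)*(1/(2*X)) = 1)
v = -1/15 (v = 1/(-15) = -1/15 ≈ -0.066667)
f = -99 (f = -11*9 = -99)
f + v*a(-5) = -99 - 1/15*1 = -99 - 1/15 = -1486/15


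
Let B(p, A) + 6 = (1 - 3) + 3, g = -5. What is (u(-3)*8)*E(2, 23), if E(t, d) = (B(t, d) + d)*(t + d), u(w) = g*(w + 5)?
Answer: -36000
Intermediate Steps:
u(w) = -25 - 5*w (u(w) = -5*(w + 5) = -5*(5 + w) = -25 - 5*w)
B(p, A) = -5 (B(p, A) = -6 + ((1 - 3) + 3) = -6 + (-2 + 3) = -6 + 1 = -5)
E(t, d) = (-5 + d)*(d + t) (E(t, d) = (-5 + d)*(t + d) = (-5 + d)*(d + t))
(u(-3)*8)*E(2, 23) = ((-25 - 5*(-3))*8)*(23**2 - 5*23 - 5*2 + 23*2) = ((-25 + 15)*8)*(529 - 115 - 10 + 46) = -10*8*450 = -80*450 = -36000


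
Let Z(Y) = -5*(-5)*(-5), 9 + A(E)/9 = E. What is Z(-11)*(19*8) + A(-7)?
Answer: -19144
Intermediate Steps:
A(E) = -81 + 9*E
Z(Y) = -125 (Z(Y) = 25*(-5) = -125)
Z(-11)*(19*8) + A(-7) = -2375*8 + (-81 + 9*(-7)) = -125*152 + (-81 - 63) = -19000 - 144 = -19144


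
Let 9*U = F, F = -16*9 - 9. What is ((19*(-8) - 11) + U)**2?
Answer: 32400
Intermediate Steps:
F = -153 (F = -144 - 9 = -153)
U = -17 (U = (1/9)*(-153) = -17)
((19*(-8) - 11) + U)**2 = ((19*(-8) - 11) - 17)**2 = ((-152 - 11) - 17)**2 = (-163 - 17)**2 = (-180)**2 = 32400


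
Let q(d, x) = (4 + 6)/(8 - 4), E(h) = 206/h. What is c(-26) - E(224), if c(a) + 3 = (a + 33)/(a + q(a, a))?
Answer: -22201/5264 ≈ -4.2175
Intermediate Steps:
q(d, x) = 5/2 (q(d, x) = 10/4 = 10*(1/4) = 5/2)
c(a) = -3 + (33 + a)/(5/2 + a) (c(a) = -3 + (a + 33)/(a + 5/2) = -3 + (33 + a)/(5/2 + a))
c(-26) - E(224) = (51 - 4*(-26))/(5 + 2*(-26)) - 206/224 = (51 + 104)/(5 - 52) - 206/224 = 155/(-47) - 1*103/112 = -1/47*155 - 103/112 = -155/47 - 103/112 = -22201/5264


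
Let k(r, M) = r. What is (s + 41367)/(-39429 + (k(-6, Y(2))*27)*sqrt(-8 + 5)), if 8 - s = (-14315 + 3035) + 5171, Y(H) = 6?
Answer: -23114156/19194133 + 94968*I*sqrt(3)/19194133 ≈ -1.2042 + 0.0085698*I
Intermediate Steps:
s = 6117 (s = 8 - ((-14315 + 3035) + 5171) = 8 - (-11280 + 5171) = 8 - 1*(-6109) = 8 + 6109 = 6117)
(s + 41367)/(-39429 + (k(-6, Y(2))*27)*sqrt(-8 + 5)) = (6117 + 41367)/(-39429 + (-6*27)*sqrt(-8 + 5)) = 47484/(-39429 - 162*I*sqrt(3))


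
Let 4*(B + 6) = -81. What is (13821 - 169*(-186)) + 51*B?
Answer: 175665/4 ≈ 43916.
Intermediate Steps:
B = -105/4 (B = -6 + (¼)*(-81) = -6 - 81/4 = -105/4 ≈ -26.250)
(13821 - 169*(-186)) + 51*B = (13821 - 169*(-186)) + 51*(-105/4) = (13821 + 31434) - 5355/4 = 45255 - 5355/4 = 175665/4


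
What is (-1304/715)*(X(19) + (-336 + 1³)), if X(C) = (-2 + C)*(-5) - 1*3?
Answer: 551592/715 ≈ 771.46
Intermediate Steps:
X(C) = 7 - 5*C (X(C) = (10 - 5*C) - 3 = 7 - 5*C)
(-1304/715)*(X(19) + (-336 + 1³)) = (-1304/715)*((7 - 5*19) + (-336 + 1³)) = (-1304*1/715)*((7 - 95) + (-336 + 1)) = -1304*(-88 - 335)/715 = -1304/715*(-423) = 551592/715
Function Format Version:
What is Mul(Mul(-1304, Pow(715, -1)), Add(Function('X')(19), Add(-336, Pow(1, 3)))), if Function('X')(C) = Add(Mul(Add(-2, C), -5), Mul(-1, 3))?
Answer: Rational(551592, 715) ≈ 771.46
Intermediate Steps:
Function('X')(C) = Add(7, Mul(-5, C)) (Function('X')(C) = Add(Add(10, Mul(-5, C)), -3) = Add(7, Mul(-5, C)))
Mul(Mul(-1304, Pow(715, -1)), Add(Function('X')(19), Add(-336, Pow(1, 3)))) = Mul(Mul(-1304, Pow(715, -1)), Add(Add(7, Mul(-5, 19)), Add(-336, Pow(1, 3)))) = Mul(Mul(-1304, Rational(1, 715)), Add(Add(7, -95), Add(-336, 1))) = Mul(Rational(-1304, 715), Add(-88, -335)) = Mul(Rational(-1304, 715), -423) = Rational(551592, 715)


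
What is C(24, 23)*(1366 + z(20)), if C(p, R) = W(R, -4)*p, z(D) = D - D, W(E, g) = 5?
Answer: 163920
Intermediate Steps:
z(D) = 0
C(p, R) = 5*p
C(24, 23)*(1366 + z(20)) = (5*24)*(1366 + 0) = 120*1366 = 163920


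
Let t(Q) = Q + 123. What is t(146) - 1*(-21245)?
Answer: 21514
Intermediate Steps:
t(Q) = 123 + Q
t(146) - 1*(-21245) = (123 + 146) - 1*(-21245) = 269 + 21245 = 21514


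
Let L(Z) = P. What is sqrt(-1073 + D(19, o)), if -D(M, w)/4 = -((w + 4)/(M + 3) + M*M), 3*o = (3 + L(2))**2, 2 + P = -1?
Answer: sqrt(44979)/11 ≈ 19.280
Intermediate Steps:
P = -3 (P = -2 - 1 = -3)
L(Z) = -3
o = 0 (o = (3 - 3)**2/3 = (1/3)*0**2 = (1/3)*0 = 0)
D(M, w) = 4*M**2 + 4*(4 + w)/(3 + M) (D(M, w) = -(-4)*((w + 4)/(M + 3) + M*M) = -(-4)*((4 + w)/(3 + M) + M**2) = -(-4)*(M**2 + (4 + w)/(3 + M)) = -4*(-M**2 - (4 + w)/(3 + M)) = 4*M**2 + 4*(4 + w)/(3 + M))
sqrt(-1073 + D(19, o)) = sqrt(-1073 + 4*(4 + 0 + 19**3 + 3*19**2)/(3 + 19)) = sqrt(-1073 + 4*(4 + 0 + 6859 + 3*361)/22) = sqrt(-1073 + 4*(1/22)*(4 + 0 + 6859 + 1083)) = sqrt(-1073 + 4*(1/22)*7946) = sqrt(-1073 + 15892/11) = sqrt(4089/11) = sqrt(44979)/11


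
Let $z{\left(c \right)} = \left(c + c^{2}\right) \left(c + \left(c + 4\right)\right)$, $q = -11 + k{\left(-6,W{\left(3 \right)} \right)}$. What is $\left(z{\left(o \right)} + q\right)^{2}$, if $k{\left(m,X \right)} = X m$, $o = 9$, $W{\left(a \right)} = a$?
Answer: $3806401$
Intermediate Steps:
$q = -29$ ($q = -11 + 3 \left(-6\right) = -11 - 18 = -29$)
$z{\left(c \right)} = \left(4 + 2 c\right) \left(c + c^{2}\right)$ ($z{\left(c \right)} = \left(c + c^{2}\right) \left(c + \left(4 + c\right)\right) = \left(c + c^{2}\right) \left(4 + 2 c\right) = \left(4 + 2 c\right) \left(c + c^{2}\right)$)
$\left(z{\left(o \right)} + q\right)^{2} = \left(2 \cdot 9 \left(2 + 9^{2} + 3 \cdot 9\right) - 29\right)^{2} = \left(2 \cdot 9 \left(2 + 81 + 27\right) - 29\right)^{2} = \left(2 \cdot 9 \cdot 110 - 29\right)^{2} = \left(1980 - 29\right)^{2} = 1951^{2} = 3806401$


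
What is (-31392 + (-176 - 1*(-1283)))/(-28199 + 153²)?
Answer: 6057/958 ≈ 6.3225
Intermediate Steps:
(-31392 + (-176 - 1*(-1283)))/(-28199 + 153²) = (-31392 + (-176 + 1283))/(-28199 + 23409) = (-31392 + 1107)/(-4790) = -30285*(-1/4790) = 6057/958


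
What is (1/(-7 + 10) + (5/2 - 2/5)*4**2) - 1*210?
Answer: -2641/15 ≈ -176.07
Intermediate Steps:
(1/(-7 + 10) + (5/2 - 2/5)*4**2) - 1*210 = (1/3 + (5*(1/2) - 2*1/5)*16) - 210 = (1/3 + (5/2 - 2/5)*16) - 210 = (1/3 + (21/10)*16) - 210 = (1/3 + 168/5) - 210 = 509/15 - 210 = -2641/15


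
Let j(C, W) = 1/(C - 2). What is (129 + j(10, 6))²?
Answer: 1067089/64 ≈ 16673.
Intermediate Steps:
j(C, W) = 1/(-2 + C)
(129 + j(10, 6))² = (129 + 1/(-2 + 10))² = (129 + 1/8)² = (129 + ⅛)² = (1033/8)² = 1067089/64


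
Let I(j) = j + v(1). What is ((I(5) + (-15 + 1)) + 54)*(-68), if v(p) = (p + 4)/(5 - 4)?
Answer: -3400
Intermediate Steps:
v(p) = 4 + p (v(p) = (4 + p)/1 = (4 + p)*1 = 4 + p)
I(j) = 5 + j (I(j) = j + (4 + 1) = j + 5 = 5 + j)
((I(5) + (-15 + 1)) + 54)*(-68) = (((5 + 5) + (-15 + 1)) + 54)*(-68) = ((10 - 14) + 54)*(-68) = (-4 + 54)*(-68) = 50*(-68) = -3400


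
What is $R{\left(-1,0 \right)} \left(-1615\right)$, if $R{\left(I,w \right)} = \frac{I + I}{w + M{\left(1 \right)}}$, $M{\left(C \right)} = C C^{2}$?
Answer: $3230$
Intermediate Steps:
$M{\left(C \right)} = C^{3}$
$R{\left(I,w \right)} = \frac{2 I}{1 + w}$ ($R{\left(I,w \right)} = \frac{I + I}{w + 1^{3}} = \frac{2 I}{w + 1} = \frac{2 I}{1 + w}$)
$R{\left(-1,0 \right)} \left(-1615\right) = 2 \left(-1\right) \frac{1}{1 + 0} \left(-1615\right) = 2 \left(-1\right) 1^{-1} \left(-1615\right) = 2 \left(-1\right) 1 \left(-1615\right) = \left(-2\right) \left(-1615\right) = 3230$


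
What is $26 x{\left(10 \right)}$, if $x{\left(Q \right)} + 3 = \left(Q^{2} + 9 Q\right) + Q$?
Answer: $5122$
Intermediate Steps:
$x{\left(Q \right)} = -3 + Q^{2} + 10 Q$ ($x{\left(Q \right)} = -3 + \left(\left(Q^{2} + 9 Q\right) + Q\right) = -3 + \left(Q^{2} + 10 Q\right) = -3 + Q^{2} + 10 Q$)
$26 x{\left(10 \right)} = 26 \left(-3 + 10^{2} + 10 \cdot 10\right) = 26 \left(-3 + 100 + 100\right) = 26 \cdot 197 = 5122$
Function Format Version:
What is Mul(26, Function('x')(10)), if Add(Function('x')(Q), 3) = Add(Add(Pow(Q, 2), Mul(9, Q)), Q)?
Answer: 5122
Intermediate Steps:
Function('x')(Q) = Add(-3, Pow(Q, 2), Mul(10, Q)) (Function('x')(Q) = Add(-3, Add(Add(Pow(Q, 2), Mul(9, Q)), Q)) = Add(-3, Add(Pow(Q, 2), Mul(10, Q))) = Add(-3, Pow(Q, 2), Mul(10, Q)))
Mul(26, Function('x')(10)) = Mul(26, Add(-3, Pow(10, 2), Mul(10, 10))) = Mul(26, Add(-3, 100, 100)) = Mul(26, 197) = 5122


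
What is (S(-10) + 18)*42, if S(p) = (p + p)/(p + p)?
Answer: 798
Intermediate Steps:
S(p) = 1 (S(p) = (2*p)/((2*p)) = (2*p)*(1/(2*p)) = 1)
(S(-10) + 18)*42 = (1 + 18)*42 = 19*42 = 798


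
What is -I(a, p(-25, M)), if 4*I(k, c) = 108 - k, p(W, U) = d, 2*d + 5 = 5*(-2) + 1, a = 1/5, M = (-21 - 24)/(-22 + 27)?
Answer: -539/20 ≈ -26.950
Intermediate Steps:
M = -9 (M = -45/5 = -45*1/5 = -9)
a = 1/5 ≈ 0.20000
d = -7 (d = -5/2 + (5*(-2) + 1)/2 = -5/2 + (-10 + 1)/2 = -5/2 + (1/2)*(-9) = -5/2 - 9/2 = -7)
p(W, U) = -7
I(k, c) = 27 - k/4 (I(k, c) = (108 - k)/4 = 27 - k/4)
-I(a, p(-25, M)) = -(27 - 1/4*1/5) = -(27 - 1/20) = -1*539/20 = -539/20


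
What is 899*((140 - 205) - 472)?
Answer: -482763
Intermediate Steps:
899*((140 - 205) - 472) = 899*(-65 - 472) = 899*(-537) = -482763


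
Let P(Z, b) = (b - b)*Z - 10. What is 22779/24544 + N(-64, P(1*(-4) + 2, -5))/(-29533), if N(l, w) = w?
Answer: 672977647/724857952 ≈ 0.92843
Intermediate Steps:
P(Z, b) = -10 (P(Z, b) = 0*Z - 10 = 0 - 10 = -10)
22779/24544 + N(-64, P(1*(-4) + 2, -5))/(-29533) = 22779/24544 - 10/(-29533) = 22779*(1/24544) - 10*(-1/29533) = 22779/24544 + 10/29533 = 672977647/724857952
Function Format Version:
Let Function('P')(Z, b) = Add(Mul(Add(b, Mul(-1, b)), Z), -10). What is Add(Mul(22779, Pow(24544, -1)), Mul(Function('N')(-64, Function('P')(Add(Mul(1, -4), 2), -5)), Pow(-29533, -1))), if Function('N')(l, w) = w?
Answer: Rational(672977647, 724857952) ≈ 0.92843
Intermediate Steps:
Function('P')(Z, b) = -10 (Function('P')(Z, b) = Add(Mul(0, Z), -10) = Add(0, -10) = -10)
Add(Mul(22779, Pow(24544, -1)), Mul(Function('N')(-64, Function('P')(Add(Mul(1, -4), 2), -5)), Pow(-29533, -1))) = Add(Mul(22779, Pow(24544, -1)), Mul(-10, Pow(-29533, -1))) = Add(Mul(22779, Rational(1, 24544)), Mul(-10, Rational(-1, 29533))) = Add(Rational(22779, 24544), Rational(10, 29533)) = Rational(672977647, 724857952)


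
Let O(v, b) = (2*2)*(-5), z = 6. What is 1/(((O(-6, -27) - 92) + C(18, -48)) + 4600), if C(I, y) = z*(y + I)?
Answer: 1/4308 ≈ 0.00023213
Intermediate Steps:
O(v, b) = -20 (O(v, b) = 4*(-5) = -20)
C(I, y) = 6*I + 6*y (C(I, y) = 6*(y + I) = 6*(I + y) = 6*I + 6*y)
1/(((O(-6, -27) - 92) + C(18, -48)) + 4600) = 1/(((-20 - 92) + (6*18 + 6*(-48))) + 4600) = 1/((-112 + (108 - 288)) + 4600) = 1/((-112 - 180) + 4600) = 1/(-292 + 4600) = 1/4308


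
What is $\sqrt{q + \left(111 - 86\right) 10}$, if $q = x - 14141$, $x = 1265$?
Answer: $i \sqrt{12626} \approx 112.37 i$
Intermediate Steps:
$q = -12876$ ($q = 1265 - 14141 = -12876$)
$\sqrt{q + \left(111 - 86\right) 10} = \sqrt{-12876 + \left(111 - 86\right) 10} = \sqrt{-12876 + 25 \cdot 10} = \sqrt{-12876 + 250} = \sqrt{-12626} = i \sqrt{12626}$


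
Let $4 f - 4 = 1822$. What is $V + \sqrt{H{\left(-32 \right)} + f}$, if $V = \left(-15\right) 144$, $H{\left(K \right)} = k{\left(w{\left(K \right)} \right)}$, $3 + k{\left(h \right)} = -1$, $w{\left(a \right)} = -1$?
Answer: $-2160 + \frac{\sqrt{1810}}{2} \approx -2138.7$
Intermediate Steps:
$f = \frac{913}{2}$ ($f = 1 + \frac{1}{4} \cdot 1822 = 1 + \frac{911}{2} = \frac{913}{2} \approx 456.5$)
$k{\left(h \right)} = -4$ ($k{\left(h \right)} = -3 - 1 = -4$)
$H{\left(K \right)} = -4$
$V = -2160$
$V + \sqrt{H{\left(-32 \right)} + f} = -2160 + \sqrt{-4 + \frac{913}{2}} = -2160 + \sqrt{\frac{905}{2}} = -2160 + \frac{\sqrt{1810}}{2}$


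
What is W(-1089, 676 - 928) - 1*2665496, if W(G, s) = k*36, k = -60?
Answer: -2667656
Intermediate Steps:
W(G, s) = -2160 (W(G, s) = -60*36 = -2160)
W(-1089, 676 - 928) - 1*2665496 = -2160 - 1*2665496 = -2160 - 2665496 = -2667656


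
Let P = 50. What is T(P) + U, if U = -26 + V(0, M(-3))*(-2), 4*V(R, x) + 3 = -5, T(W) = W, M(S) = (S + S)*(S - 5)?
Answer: 28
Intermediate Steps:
M(S) = 2*S*(-5 + S) (M(S) = (2*S)*(-5 + S) = 2*S*(-5 + S))
V(R, x) = -2 (V(R, x) = -3/4 + (1/4)*(-5) = -3/4 - 5/4 = -2)
U = -22 (U = -26 - 2*(-2) = -26 + 4 = -22)
T(P) + U = 50 - 22 = 28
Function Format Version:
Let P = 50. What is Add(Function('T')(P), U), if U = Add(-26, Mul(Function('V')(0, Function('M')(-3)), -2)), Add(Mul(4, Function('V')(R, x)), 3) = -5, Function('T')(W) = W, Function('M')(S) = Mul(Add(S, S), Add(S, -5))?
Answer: 28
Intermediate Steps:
Function('M')(S) = Mul(2, S, Add(-5, S)) (Function('M')(S) = Mul(Mul(2, S), Add(-5, S)) = Mul(2, S, Add(-5, S)))
Function('V')(R, x) = -2 (Function('V')(R, x) = Add(Rational(-3, 4), Mul(Rational(1, 4), -5)) = Add(Rational(-3, 4), Rational(-5, 4)) = -2)
U = -22 (U = Add(-26, Mul(-2, -2)) = Add(-26, 4) = -22)
Add(Function('T')(P), U) = Add(50, -22) = 28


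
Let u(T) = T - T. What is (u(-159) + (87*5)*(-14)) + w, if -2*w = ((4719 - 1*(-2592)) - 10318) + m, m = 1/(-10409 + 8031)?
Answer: -21813393/4756 ≈ -4586.5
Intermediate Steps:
u(T) = 0
m = -1/2378 (m = 1/(-2378) = -1/2378 ≈ -0.00042052)
w = 7150647/4756 (w = -(((4719 - 1*(-2592)) - 10318) - 1/2378)/2 = -(((4719 + 2592) - 10318) - 1/2378)/2 = -((7311 - 10318) - 1/2378)/2 = -(-3007 - 1/2378)/2 = -½*(-7150647/2378) = 7150647/4756 ≈ 1503.5)
(u(-159) + (87*5)*(-14)) + w = (0 + (87*5)*(-14)) + 7150647/4756 = (0 + 435*(-14)) + 7150647/4756 = (0 - 6090) + 7150647/4756 = -6090 + 7150647/4756 = -21813393/4756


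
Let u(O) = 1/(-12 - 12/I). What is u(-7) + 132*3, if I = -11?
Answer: 47509/120 ≈ 395.91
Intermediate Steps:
u(O) = -11/120 (u(O) = 1/(-12 - 12/(-11)) = 1/(-12 - 12*(-1/11)) = 1/(-12 + 12/11) = 1/(-120/11) = -11/120)
u(-7) + 132*3 = -11/120 + 132*3 = -11/120 + 396 = 47509/120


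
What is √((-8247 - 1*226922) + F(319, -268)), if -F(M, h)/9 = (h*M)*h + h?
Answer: I*√206439461 ≈ 14368.0*I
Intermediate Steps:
F(M, h) = -9*h - 9*M*h² (F(M, h) = -9*((h*M)*h + h) = -9*((M*h)*h + h) = -9*(M*h² + h) = -9*(h + M*h²) = -9*h - 9*M*h²)
√((-8247 - 1*226922) + F(319, -268)) = √((-8247 - 1*226922) - 9*(-268)*(1 + 319*(-268))) = √((-8247 - 226922) - 9*(-268)*(1 - 85492)) = √(-235169 - 9*(-268)*(-85491)) = √(-235169 - 206204292) = √(-206439461) = I*√206439461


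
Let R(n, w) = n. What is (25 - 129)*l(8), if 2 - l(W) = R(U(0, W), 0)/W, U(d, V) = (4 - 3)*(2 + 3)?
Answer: -143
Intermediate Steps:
U(d, V) = 5 (U(d, V) = 1*5 = 5)
l(W) = 2 - 5/W
(25 - 129)*l(8) = (25 - 129)*(2 - 5/8) = -104*(2 - 5*⅛) = -104*(2 - 5/8) = -104*11/8 = -143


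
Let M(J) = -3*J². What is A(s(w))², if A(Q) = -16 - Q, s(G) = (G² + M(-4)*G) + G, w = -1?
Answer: 4096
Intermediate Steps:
s(G) = G² - 47*G (s(G) = (G² + (-3*(-4)²)*G) + G = (G² + (-3*16)*G) + G = (G² - 48*G) + G = G² - 47*G)
A(s(w))² = (-16 - (-1)*(-47 - 1))² = (-16 - (-1)*(-48))² = (-16 - 1*48)² = (-16 - 48)² = (-64)² = 4096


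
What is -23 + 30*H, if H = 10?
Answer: 277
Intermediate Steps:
-23 + 30*H = -23 + 30*10 = -23 + 300 = 277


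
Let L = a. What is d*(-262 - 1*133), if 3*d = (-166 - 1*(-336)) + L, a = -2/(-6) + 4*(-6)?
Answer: -173405/9 ≈ -19267.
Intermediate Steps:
a = -71/3 (a = -2*(-⅙) - 24 = ⅓ - 24 = -71/3 ≈ -23.667)
L = -71/3 ≈ -23.667
d = 439/9 (d = ((-166 - 1*(-336)) - 71/3)/3 = ((-166 + 336) - 71/3)/3 = (170 - 71/3)/3 = (⅓)*(439/3) = 439/9 ≈ 48.778)
d*(-262 - 1*133) = 439*(-262 - 1*133)/9 = 439*(-262 - 133)/9 = (439/9)*(-395) = -173405/9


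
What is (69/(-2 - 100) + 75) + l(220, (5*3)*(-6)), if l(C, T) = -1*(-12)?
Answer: 2935/34 ≈ 86.323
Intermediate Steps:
l(C, T) = 12
(69/(-2 - 100) + 75) + l(220, (5*3)*(-6)) = (69/(-2 - 100) + 75) + 12 = (69/(-102) + 75) + 12 = (69*(-1/102) + 75) + 12 = (-23/34 + 75) + 12 = 2527/34 + 12 = 2935/34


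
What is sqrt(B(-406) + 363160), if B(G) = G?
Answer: 3*sqrt(40306) ≈ 602.29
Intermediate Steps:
sqrt(B(-406) + 363160) = sqrt(-406 + 363160) = sqrt(362754) = 3*sqrt(40306)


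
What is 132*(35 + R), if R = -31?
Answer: 528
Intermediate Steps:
132*(35 + R) = 132*(35 - 31) = 132*4 = 528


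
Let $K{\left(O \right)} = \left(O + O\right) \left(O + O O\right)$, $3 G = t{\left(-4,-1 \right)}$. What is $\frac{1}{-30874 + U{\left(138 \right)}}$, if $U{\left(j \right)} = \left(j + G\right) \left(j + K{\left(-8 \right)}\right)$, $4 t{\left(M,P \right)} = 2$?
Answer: $- \frac{3}{406813} \approx -7.3744 \cdot 10^{-6}$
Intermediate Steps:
$t{\left(M,P \right)} = \frac{1}{2}$ ($t{\left(M,P \right)} = \frac{1}{4} \cdot 2 = \frac{1}{2}$)
$G = \frac{1}{6}$ ($G = \frac{1}{3} \cdot \frac{1}{2} = \frac{1}{6} \approx 0.16667$)
$K{\left(O \right)} = 2 O \left(O + O^{2}\right)$
$U{\left(j \right)} = \left(-896 + j\right) \left(\frac{1}{6} + j\right)$ ($U{\left(j \right)} = \left(j + \frac{1}{6}\right) \left(j + 2 \left(-8\right)^{2} \left(1 - 8\right)\right) = \left(\frac{1}{6} + j\right) \left(j + 2 \cdot 64 \left(-7\right)\right) = \left(\frac{1}{6} + j\right) \left(j - 896\right) = \left(\frac{1}{6} + j\right) \left(-896 + j\right) = \left(-896 + j\right) \left(\frac{1}{6} + j\right)$)
$\frac{1}{-30874 + U{\left(138 \right)}} = \frac{1}{-30874 - \left(\frac{371323}{3} - 19044\right)} = \frac{1}{-30874 - \frac{314191}{3}} = \frac{1}{- \frac{406813}{3}} = - \frac{3}{406813}$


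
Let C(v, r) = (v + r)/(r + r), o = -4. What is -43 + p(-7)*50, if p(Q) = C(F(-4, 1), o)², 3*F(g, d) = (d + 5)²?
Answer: 7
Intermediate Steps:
F(g, d) = (5 + d)²/3 (F(g, d) = (d + 5)²/3 = (5 + d)²/3)
C(v, r) = (r + v)/(2*r) (C(v, r) = (r + v)/((2*r)) = (r + v)*(1/(2*r)) = (r + v)/(2*r))
p(Q) = 1 (p(Q) = ((½)*(-4 + (5 + 1)²/3)/(-4))² = ((½)*(-¼)*(-4 + (⅓)*6²))² = ((½)*(-¼)*(-4 + (⅓)*36))² = ((½)*(-¼)*(-4 + 12))² = ((½)*(-¼)*8)² = (-1)² = 1)
-43 + p(-7)*50 = -43 + 1*50 = -43 + 50 = 7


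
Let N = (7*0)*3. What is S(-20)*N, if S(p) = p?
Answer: 0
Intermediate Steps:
N = 0 (N = 0*3 = 0)
S(-20)*N = -20*0 = 0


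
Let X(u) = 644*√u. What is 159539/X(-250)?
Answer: -159539*I*√10/32200 ≈ -15.668*I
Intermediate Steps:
159539/X(-250) = 159539/((644*√(-250))) = 159539/((644*(5*I*√10))) = 159539/((3220*I*√10)) = 159539*(-I*√10/32200) = -159539*I*√10/32200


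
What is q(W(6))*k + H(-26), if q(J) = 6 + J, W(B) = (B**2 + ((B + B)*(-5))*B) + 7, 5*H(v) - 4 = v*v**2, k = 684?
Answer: -1081192/5 ≈ -2.1624e+5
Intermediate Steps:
H(v) = 4/5 + v**3/5 (H(v) = 4/5 + (v*v**2)/5 = 4/5 + v**3/5)
W(B) = 7 - 9*B**2 (W(B) = (B**2 + ((2*B)*(-5))*B) + 7 = (B**2 + (-10*B)*B) + 7 = (B**2 - 10*B**2) + 7 = -9*B**2 + 7 = 7 - 9*B**2)
q(W(6))*k + H(-26) = (6 + (7 - 9*6**2))*684 + (4/5 + (1/5)*(-26)**3) = (6 + (7 - 9*36))*684 + (4/5 + (1/5)*(-17576)) = (6 + (7 - 324))*684 + (4/5 - 17576/5) = (6 - 317)*684 - 17572/5 = -311*684 - 17572/5 = -212724 - 17572/5 = -1081192/5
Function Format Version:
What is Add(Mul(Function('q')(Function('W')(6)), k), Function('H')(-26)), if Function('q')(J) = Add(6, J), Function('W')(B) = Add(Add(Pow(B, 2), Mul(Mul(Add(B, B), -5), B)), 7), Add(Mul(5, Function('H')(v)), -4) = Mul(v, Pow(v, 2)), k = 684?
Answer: Rational(-1081192, 5) ≈ -2.1624e+5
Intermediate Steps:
Function('H')(v) = Add(Rational(4, 5), Mul(Rational(1, 5), Pow(v, 3))) (Function('H')(v) = Add(Rational(4, 5), Mul(Rational(1, 5), Mul(v, Pow(v, 2)))) = Add(Rational(4, 5), Mul(Rational(1, 5), Pow(v, 3))))
Function('W')(B) = Add(7, Mul(-9, Pow(B, 2))) (Function('W')(B) = Add(Add(Pow(B, 2), Mul(Mul(Mul(2, B), -5), B)), 7) = Add(Add(Pow(B, 2), Mul(Mul(-10, B), B)), 7) = Add(Add(Pow(B, 2), Mul(-10, Pow(B, 2))), 7) = Add(Mul(-9, Pow(B, 2)), 7) = Add(7, Mul(-9, Pow(B, 2))))
Add(Mul(Function('q')(Function('W')(6)), k), Function('H')(-26)) = Add(Mul(Add(6, Add(7, Mul(-9, Pow(6, 2)))), 684), Add(Rational(4, 5), Mul(Rational(1, 5), Pow(-26, 3)))) = Add(Mul(Add(6, Add(7, Mul(-9, 36))), 684), Add(Rational(4, 5), Mul(Rational(1, 5), -17576))) = Add(Mul(Add(6, Add(7, -324)), 684), Add(Rational(4, 5), Rational(-17576, 5))) = Add(Mul(Add(6, -317), 684), Rational(-17572, 5)) = Add(Mul(-311, 684), Rational(-17572, 5)) = Add(-212724, Rational(-17572, 5)) = Rational(-1081192, 5)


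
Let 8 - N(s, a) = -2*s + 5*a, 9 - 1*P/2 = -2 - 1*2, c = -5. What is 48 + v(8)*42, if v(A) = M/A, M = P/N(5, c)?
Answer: 4401/86 ≈ 51.174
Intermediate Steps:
P = 26 (P = 18 - 2*(-2 - 1*2) = 18 - 2*(-2 - 2) = 18 - 2*(-4) = 18 + 8 = 26)
N(s, a) = 8 - 5*a + 2*s (N(s, a) = 8 - (-2*s + 5*a) = 8 + (-5*a + 2*s) = 8 - 5*a + 2*s)
M = 26/43 (M = 26/(8 - 5*(-5) + 2*5) = 26/(8 + 25 + 10) = 26/43 ≈ 0.60465)
v(A) = 26/(43*A)
48 + v(8)*42 = 48 + ((26/43)/8)*42 = 48 + ((26/43)*(⅛))*42 = 48 + (13/172)*42 = 48 + 273/86 = 4401/86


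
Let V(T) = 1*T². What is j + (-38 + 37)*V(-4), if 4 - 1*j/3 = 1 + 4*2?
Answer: -31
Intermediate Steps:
V(T) = T²
j = -15 (j = 12 - 3*(1 + 4*2) = 12 - 3*(1 + 8) = 12 - 3*9 = 12 - 27 = -15)
j + (-38 + 37)*V(-4) = -15 + (-38 + 37)*(-4)² = -15 - 1*16 = -15 - 16 = -31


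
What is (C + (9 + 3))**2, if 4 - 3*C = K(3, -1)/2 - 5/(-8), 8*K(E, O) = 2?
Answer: 24649/144 ≈ 171.17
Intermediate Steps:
K(E, O) = 1/4 (K(E, O) = (1/8)*2 = 1/4)
C = 13/12 (C = 4/3 - ((1/4)/2 - 5/(-8))/3 = 4/3 - ((1/4)*(1/2) - 5*(-1/8))/3 = 4/3 - (1/8 + 5/8)/3 = 4/3 - 1/3*3/4 = 4/3 - 1/4 = 13/12 ≈ 1.0833)
(C + (9 + 3))**2 = (13/12 + (9 + 3))**2 = (13/12 + 12)**2 = (157/12)**2 = 24649/144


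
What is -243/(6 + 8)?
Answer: -243/14 ≈ -17.357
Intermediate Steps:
-243/(6 + 8) = -243/14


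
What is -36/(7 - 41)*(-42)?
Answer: -756/17 ≈ -44.471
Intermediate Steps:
-36/(7 - 41)*(-42) = -36/(-34)*(-42) = -36*(-1/34)*(-42) = (18/17)*(-42) = -756/17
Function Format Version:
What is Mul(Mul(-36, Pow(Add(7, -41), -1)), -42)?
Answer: Rational(-756, 17) ≈ -44.471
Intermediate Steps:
Mul(Mul(-36, Pow(Add(7, -41), -1)), -42) = Mul(Mul(-36, Pow(-34, -1)), -42) = Mul(Mul(-36, Rational(-1, 34)), -42) = Mul(Rational(18, 17), -42) = Rational(-756, 17)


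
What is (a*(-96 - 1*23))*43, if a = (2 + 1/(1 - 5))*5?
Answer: -179095/4 ≈ -44774.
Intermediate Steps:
a = 35/4 (a = (2 + 1/(-4))*5 = (2 - ¼)*5 = (7/4)*5 = 35/4 ≈ 8.7500)
(a*(-96 - 1*23))*43 = (35*(-96 - 1*23)/4)*43 = (35*(-96 - 23)/4)*43 = ((35/4)*(-119))*43 = -4165/4*43 = -179095/4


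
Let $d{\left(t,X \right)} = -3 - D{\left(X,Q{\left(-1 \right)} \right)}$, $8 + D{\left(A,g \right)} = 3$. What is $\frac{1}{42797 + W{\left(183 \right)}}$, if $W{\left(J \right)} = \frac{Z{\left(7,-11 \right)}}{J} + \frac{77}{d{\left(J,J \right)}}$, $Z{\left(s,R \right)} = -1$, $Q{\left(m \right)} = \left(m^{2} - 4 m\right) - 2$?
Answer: $\frac{366}{15677791} \approx 2.3345 \cdot 10^{-5}$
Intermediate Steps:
$Q{\left(m \right)} = -2 + m^{2} - 4 m$
$D{\left(A,g \right)} = -5$ ($D{\left(A,g \right)} = -8 + 3 = -5$)
$d{\left(t,X \right)} = 2$ ($d{\left(t,X \right)} = -3 - -5 = -3 + 5 = 2$)
$W{\left(J \right)} = \frac{77}{2} - \frac{1}{J}$ ($W{\left(J \right)} = - \frac{1}{J} + \frac{77}{2} = \frac{77}{2} - \frac{1}{J}$)
$\frac{1}{42797 + W{\left(183 \right)}} = \frac{1}{42797 + \left(\frac{77}{2} - \frac{1}{183}\right)} = \frac{1}{42797 + \frac{14089}{366}} = \frac{1}{\frac{15677791}{366}} = \frac{366}{15677791}$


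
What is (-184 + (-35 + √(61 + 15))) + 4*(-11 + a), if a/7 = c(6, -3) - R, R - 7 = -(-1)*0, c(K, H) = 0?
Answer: -459 + 2*√19 ≈ -450.28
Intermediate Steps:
R = 7 (R = 7 - (-1)*0 = 7 - 1*0 = 7 + 0 = 7)
a = -49 (a = 7*(0 - 1*7) = 7*(0 - 7) = 7*(-7) = -49)
(-184 + (-35 + √(61 + 15))) + 4*(-11 + a) = (-184 + (-35 + √(61 + 15))) + 4*(-11 - 49) = (-184 + (-35 + √76)) + 4*(-60) = (-184 + (-35 + 2*√19)) - 240 = (-219 + 2*√19) - 240 = -459 + 2*√19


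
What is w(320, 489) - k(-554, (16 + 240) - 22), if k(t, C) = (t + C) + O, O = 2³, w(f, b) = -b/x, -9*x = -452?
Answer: 136623/452 ≈ 302.26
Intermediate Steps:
x = 452/9 (x = -⅑*(-452) = 452/9 ≈ 50.222)
w(f, b) = -9*b/452 (w(f, b) = -b/452/9 = -b*9/452 = -9*b/452)
O = 8
k(t, C) = 8 + C + t (k(t, C) = (t + C) + 8 = (C + t) + 8 = 8 + C + t)
w(320, 489) - k(-554, (16 + 240) - 22) = -9/452*489 - (8 + ((16 + 240) - 22) - 554) = -4401/452 - (8 + (256 - 22) - 554) = -4401/452 - (8 + 234 - 554) = -4401/452 - 1*(-312) = -4401/452 + 312 = 136623/452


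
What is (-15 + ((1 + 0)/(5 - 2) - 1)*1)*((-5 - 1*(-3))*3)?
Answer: 94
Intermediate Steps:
(-15 + ((1 + 0)/(5 - 2) - 1)*1)*((-5 - 1*(-3))*3) = (-15 + (1/3 - 1)*1)*((-5 + 3)*3) = (-15 + (1*(⅓) - 1)*1)*(-2*3) = (-15 + (⅓ - 1)*1)*(-6) = (-15 - ⅔*1)*(-6) = (-15 - ⅔)*(-6) = -47/3*(-6) = 94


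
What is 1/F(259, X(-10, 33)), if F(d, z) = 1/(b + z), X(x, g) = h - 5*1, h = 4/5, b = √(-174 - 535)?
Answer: -21/5 + I*√709 ≈ -4.2 + 26.627*I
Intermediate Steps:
b = I*√709 (b = √(-709) = I*√709 ≈ 26.627*I)
h = ⅘ (h = 4*(⅕) = ⅘ ≈ 0.80000)
X(x, g) = -21/5 (X(x, g) = ⅘ - 5*1 = ⅘ - 5 = -21/5)
F(d, z) = 1/(z + I*√709) (F(d, z) = 1/(I*√709 + z) = 1/(z + I*√709))
1/F(259, X(-10, 33)) = 1/(1/(-21/5 + I*√709)) = -21/5 + I*√709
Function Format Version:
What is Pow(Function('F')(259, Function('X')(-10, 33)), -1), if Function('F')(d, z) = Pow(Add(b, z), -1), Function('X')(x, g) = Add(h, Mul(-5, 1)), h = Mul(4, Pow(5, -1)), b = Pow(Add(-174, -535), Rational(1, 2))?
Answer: Add(Rational(-21, 5), Mul(I, Pow(709, Rational(1, 2)))) ≈ Add(-4.2000, Mul(26.627, I))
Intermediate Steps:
b = Mul(I, Pow(709, Rational(1, 2))) (b = Pow(-709, Rational(1, 2)) = Mul(I, Pow(709, Rational(1, 2))) ≈ Mul(26.627, I))
h = Rational(4, 5) (h = Mul(4, Rational(1, 5)) = Rational(4, 5) ≈ 0.80000)
Function('X')(x, g) = Rational(-21, 5) (Function('X')(x, g) = Add(Rational(4, 5), Mul(-5, 1)) = Add(Rational(4, 5), -5) = Rational(-21, 5))
Function('F')(d, z) = Pow(Add(z, Mul(I, Pow(709, Rational(1, 2)))), -1) (Function('F')(d, z) = Pow(Add(Mul(I, Pow(709, Rational(1, 2))), z), -1) = Pow(Add(z, Mul(I, Pow(709, Rational(1, 2)))), -1))
Pow(Function('F')(259, Function('X')(-10, 33)), -1) = Pow(Pow(Add(Rational(-21, 5), Mul(I, Pow(709, Rational(1, 2)))), -1), -1) = Add(Rational(-21, 5), Mul(I, Pow(709, Rational(1, 2))))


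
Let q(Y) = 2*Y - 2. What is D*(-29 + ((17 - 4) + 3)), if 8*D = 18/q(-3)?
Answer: 117/32 ≈ 3.6563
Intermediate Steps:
q(Y) = -2 + 2*Y
D = -9/32 (D = (18/(-2 + 2*(-3)))/8 = (18/(-2 - 6))/8 = (18/(-8))/8 = (18*(-1/8))/8 = (1/8)*(-9/4) = -9/32 ≈ -0.28125)
D*(-29 + ((17 - 4) + 3)) = -9*(-29 + ((17 - 4) + 3))/32 = -9*(-29 + (13 + 3))/32 = -9*(-29 + 16)/32 = -9/32*(-13) = 117/32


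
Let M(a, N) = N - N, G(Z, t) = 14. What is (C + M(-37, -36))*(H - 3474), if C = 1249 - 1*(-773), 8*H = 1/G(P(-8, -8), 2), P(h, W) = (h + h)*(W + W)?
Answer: -393366957/56 ≈ -7.0244e+6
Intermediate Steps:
P(h, W) = 4*W*h (P(h, W) = (2*h)*(2*W) = 4*W*h)
H = 1/112 (H = (⅛)/14 = (⅛)*(1/14) = 1/112 ≈ 0.0089286)
M(a, N) = 0
C = 2022 (C = 1249 + 773 = 2022)
(C + M(-37, -36))*(H - 3474) = (2022 + 0)*(1/112 - 3474) = 2022*(-389087/112) = -393366957/56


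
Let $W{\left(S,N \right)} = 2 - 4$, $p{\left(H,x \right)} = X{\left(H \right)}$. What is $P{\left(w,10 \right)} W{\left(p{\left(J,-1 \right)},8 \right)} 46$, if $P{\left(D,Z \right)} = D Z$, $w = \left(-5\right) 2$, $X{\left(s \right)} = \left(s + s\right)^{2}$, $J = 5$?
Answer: $9200$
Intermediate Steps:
$X{\left(s \right)} = 4 s^{2}$ ($X{\left(s \right)} = \left(2 s\right)^{2} = 4 s^{2}$)
$p{\left(H,x \right)} = 4 H^{2}$
$w = -10$
$W{\left(S,N \right)} = -2$
$P{\left(w,10 \right)} W{\left(p{\left(J,-1 \right)},8 \right)} 46 = \left(-10\right) 10 \left(-2\right) 46 = \left(-100\right) \left(-2\right) 46 = 200 \cdot 46 = 9200$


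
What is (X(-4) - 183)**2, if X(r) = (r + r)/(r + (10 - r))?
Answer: 844561/25 ≈ 33782.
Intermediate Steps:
X(r) = r/5 (X(r) = (2*r)/10 = (2*r)*(1/10) = r/5)
(X(-4) - 183)**2 = ((1/5)*(-4) - 183)**2 = (-4/5 - 183)**2 = (-919/5)**2 = 844561/25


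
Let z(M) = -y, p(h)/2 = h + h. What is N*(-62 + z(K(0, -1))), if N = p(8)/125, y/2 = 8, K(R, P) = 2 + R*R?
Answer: -2496/125 ≈ -19.968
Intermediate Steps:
K(R, P) = 2 + R**2
y = 16 (y = 2*8 = 16)
p(h) = 4*h (p(h) = 2*(h + h) = 2*(2*h) = 4*h)
z(M) = -16 (z(M) = -1*16 = -16)
N = 32/125 (N = (4*8)/125 = 32*(1/125) = 32/125 ≈ 0.25600)
N*(-62 + z(K(0, -1))) = 32*(-62 - 16)/125 = (32/125)*(-78) = -2496/125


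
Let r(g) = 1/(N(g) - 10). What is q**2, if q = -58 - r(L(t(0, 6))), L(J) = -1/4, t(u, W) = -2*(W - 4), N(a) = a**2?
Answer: 84750436/25281 ≈ 3352.3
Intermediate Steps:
t(u, W) = 8 - 2*W (t(u, W) = -2*(-4 + W) = 8 - 2*W)
L(J) = -1/4 (L(J) = -1*1/4 = -1/4)
r(g) = 1/(-10 + g**2) (r(g) = 1/(g**2 - 10) = 1/(-10 + g**2))
q = -9206/159 (q = -58 - 1/(-10 + (-1/4)**2) = -58 - 1/(-10 + 1/16) = -58 - 1/(-159/16) = -58 - 1*(-16/159) = -58 + 16/159 = -9206/159 ≈ -57.899)
q**2 = (-9206/159)**2 = 84750436/25281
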